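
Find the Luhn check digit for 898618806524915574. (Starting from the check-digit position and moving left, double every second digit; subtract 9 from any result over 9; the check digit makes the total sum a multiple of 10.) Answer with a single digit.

Partial digits right→left: 4 7 5 5 1 9 4 2 5 6 0 8 8 1 6 8 9 8
Double every second digit counting from the check-digit position (so the 1st, 3rd, 5th, ... of the partial from the right).
  doubled (with −9 where >9): 8 1 2 8 1 0 7 3 9 → sum 39
  kept as-is: 7 5 9 2 6 8 1 8 8 → sum 54
Total = 39 + 54 = 93.
Check digit = (10 − (93 mod 10)) mod 10 = 7.

7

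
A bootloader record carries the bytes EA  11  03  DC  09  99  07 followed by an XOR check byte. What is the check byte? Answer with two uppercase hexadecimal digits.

B3

XOR the bytes together:
  start with 0xEA
  0xEA ⊕ 0x11 = 0xFB
  0xFB ⊕ 0x03 = 0xF8
  0xF8 ⊕ 0xDC = 0x24
  0x24 ⊕ 0x09 = 0x2D
  0x2D ⊕ 0x99 = 0xB4
  0xB4 ⊕ 0x07 = 0xB3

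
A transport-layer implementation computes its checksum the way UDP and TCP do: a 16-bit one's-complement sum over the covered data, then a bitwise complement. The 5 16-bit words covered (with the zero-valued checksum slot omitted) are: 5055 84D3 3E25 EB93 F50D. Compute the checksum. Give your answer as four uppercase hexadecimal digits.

0C10

One's-complement addition (fold any carry out of bit 15 back into bit 0):
  0x5055 + 0x84D3 = 0x0D528
  0xD528 + 0x3E25 = 0x1134D → wrap carry → 0x134E
  0x134E + 0xEB93 = 0x0FEE1
  0xFEE1 + 0xF50D = 0x1F3EE → wrap carry → 0xF3EF
One's-complement sum = 0xF3EF.
Checksum = ~0xF3EF & 0xFFFF = 0x0C10.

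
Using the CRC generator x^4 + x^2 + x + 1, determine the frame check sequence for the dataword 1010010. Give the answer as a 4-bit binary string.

0100

Append 4 zeros: 10100100000. Divide by 10111 (XOR where the leading bit is 1):
  pos 0: 10100 XOR 10111 = 00011
  pos 3: 11100 XOR 10111 = 01011
  pos 4: 10110 XOR 10111 = 00001
Remainder (last 4 bits) = 0100. This is the CRC / FCS.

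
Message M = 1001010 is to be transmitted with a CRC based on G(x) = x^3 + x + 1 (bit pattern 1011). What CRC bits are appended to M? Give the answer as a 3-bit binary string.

Append 3 zeros: 1001010000. Divide by 1011 (XOR where the leading bit is 1):
  pos 0: 1001 XOR 1011 = 0010
  pos 2: 1001 XOR 1011 = 0010
  pos 4: 1000 XOR 1011 = 0011
  pos 6: 1100 XOR 1011 = 0111
Remainder (last 3 bits) = 111. This is the CRC / FCS.

111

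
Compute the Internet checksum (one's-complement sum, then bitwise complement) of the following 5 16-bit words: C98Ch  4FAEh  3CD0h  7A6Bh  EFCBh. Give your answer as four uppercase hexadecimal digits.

One's-complement addition (fold any carry out of bit 15 back into bit 0):
  0xC98C + 0x4FAE = 0x1193A → wrap carry → 0x193B
  0x193B + 0x3CD0 = 0x0560B
  0x560B + 0x7A6B = 0x0D076
  0xD076 + 0xEFCB = 0x1C041 → wrap carry → 0xC042
One's-complement sum = 0xC042.
Checksum = ~0xC042 & 0xFFFF = 0x3FBD.

3FBD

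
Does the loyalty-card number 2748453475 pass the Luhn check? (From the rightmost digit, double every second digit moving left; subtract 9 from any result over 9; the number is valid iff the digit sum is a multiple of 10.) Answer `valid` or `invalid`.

From the right, keep odd positions and double even positions (subtract 9 from any doubled value over 9):
  doubled (positions 2,4,...): 5 6 8 8 4 → sum 31
  kept (positions 1,3,...): 5 4 5 8 7 → sum 29
Total = 60.
60 mod 10 = 0, so the number is valid.

valid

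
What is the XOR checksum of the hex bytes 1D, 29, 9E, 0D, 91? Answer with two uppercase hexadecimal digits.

36

XOR the bytes together:
  start with 0x1D
  0x1D ⊕ 0x29 = 0x34
  0x34 ⊕ 0x9E = 0xAA
  0xAA ⊕ 0x0D = 0xA7
  0xA7 ⊕ 0x91 = 0x36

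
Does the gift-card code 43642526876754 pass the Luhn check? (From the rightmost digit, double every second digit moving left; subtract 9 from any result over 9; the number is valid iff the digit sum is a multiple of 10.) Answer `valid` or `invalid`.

From the right, keep odd positions and double even positions (subtract 9 from any doubled value over 9):
  doubled (positions 2,4,...): 1 3 7 4 4 3 8 → sum 30
  kept (positions 1,3,...): 4 7 7 6 5 4 3 → sum 36
Total = 66.
66 mod 10 = 6, so the number is invalid.

invalid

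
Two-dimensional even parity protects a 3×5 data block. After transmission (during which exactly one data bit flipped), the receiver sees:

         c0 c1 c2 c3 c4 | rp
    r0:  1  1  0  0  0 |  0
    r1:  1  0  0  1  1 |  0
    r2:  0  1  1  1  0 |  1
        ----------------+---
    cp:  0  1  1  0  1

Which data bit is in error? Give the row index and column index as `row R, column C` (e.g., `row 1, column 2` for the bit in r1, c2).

row 1, column 1

Recompute each row's even parity and compare to rp:
  r0: data parity 0, sent rp 0 → ok
  r1: data parity 1, sent rp 0 → mismatch
  r2: data parity 1, sent rp 1 → ok
Recompute each column's even parity and compare to cp:
  c0: data parity 0, sent cp 0 → ok
  c1: data parity 0, sent cp 1 → mismatch
  c2: data parity 1, sent cp 1 → ok
  c3: data parity 0, sent cp 0 → ok
  c4: data parity 1, sent cp 1 → ok
Exactly one row (r1) and one column (c1) fail → the flipped bit is at their intersection.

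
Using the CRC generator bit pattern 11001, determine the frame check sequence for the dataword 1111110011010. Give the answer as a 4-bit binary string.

Append 4 zeros: 11111100110100000. Divide by 11001 (XOR where the leading bit is 1):
  pos 0: 11111 XOR 11001 = 00110
  pos 2: 11010 XOR 11001 = 00011
  pos 5: 11011 XOR 11001 = 00010
  pos 8: 10010 XOR 11001 = 01011
  pos 9: 10110 XOR 11001 = 01111
  pos 10: 11110 XOR 11001 = 00111
  pos 12: 11100 XOR 11001 = 00101
Remainder (last 4 bits) = 0101. This is the CRC / FCS.

0101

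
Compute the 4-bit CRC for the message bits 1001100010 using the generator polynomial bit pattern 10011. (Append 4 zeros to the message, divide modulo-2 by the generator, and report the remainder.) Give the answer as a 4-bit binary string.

Append 4 zeros: 10011000100000. Divide by 10011 (XOR where the leading bit is 1):
  pos 0: 10011 XOR 10011 = 00000
  pos 8: 10000 XOR 10011 = 00011
Remainder (last 4 bits) = 0110. This is the CRC / FCS.

0110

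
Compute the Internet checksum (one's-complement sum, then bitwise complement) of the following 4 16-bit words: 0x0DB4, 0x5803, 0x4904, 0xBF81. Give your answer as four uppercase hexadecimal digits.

91C2

One's-complement addition (fold any carry out of bit 15 back into bit 0):
  0x0DB4 + 0x5803 = 0x065B7
  0x65B7 + 0x4904 = 0x0AEBB
  0xAEBB + 0xBF81 = 0x16E3C → wrap carry → 0x6E3D
One's-complement sum = 0x6E3D.
Checksum = ~0x6E3D & 0xFFFF = 0x91C2.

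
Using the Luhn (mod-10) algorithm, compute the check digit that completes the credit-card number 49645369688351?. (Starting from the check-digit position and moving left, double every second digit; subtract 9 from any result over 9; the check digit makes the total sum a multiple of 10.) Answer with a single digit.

Partial digits right→left: 1 5 3 8 8 6 9 6 3 5 4 6 9 4
Double every second digit counting from the check-digit position (so the 1st, 3rd, 5th, ... of the partial from the right).
  doubled (with −9 where >9): 2 6 7 9 6 8 9 → sum 47
  kept as-is: 5 8 6 6 5 6 4 → sum 40
Total = 47 + 40 = 87.
Check digit = (10 − (87 mod 10)) mod 10 = 3.

3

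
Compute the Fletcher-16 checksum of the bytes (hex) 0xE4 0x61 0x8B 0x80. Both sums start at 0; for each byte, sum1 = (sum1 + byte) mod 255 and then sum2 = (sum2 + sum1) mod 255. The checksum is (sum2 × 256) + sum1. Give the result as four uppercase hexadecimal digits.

4F52

Running sums (mod 255):
  after byte 0 (0xE4): sum1=228, sum2=228
  after byte 1 (0x61): sum1=70, sum2=43
  after byte 2 (0x8B): sum1=209, sum2=252
  after byte 3 (0x80): sum1=82, sum2=79
Checksum = sum2·256 + sum1 = 79·256 + 82 = 20306 = 0x4F52.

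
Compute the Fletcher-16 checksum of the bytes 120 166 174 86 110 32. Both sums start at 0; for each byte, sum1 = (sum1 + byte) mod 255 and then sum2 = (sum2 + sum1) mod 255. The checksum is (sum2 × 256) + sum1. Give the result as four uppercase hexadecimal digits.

CEB2

Running sums (mod 255):
  after byte 0 (120): sum1=120, sum2=120
  after byte 1 (166): sum1=31, sum2=151
  after byte 2 (174): sum1=205, sum2=101
  after byte 3 (86): sum1=36, sum2=137
  after byte 4 (110): sum1=146, sum2=28
  after byte 5 (32): sum1=178, sum2=206
Checksum = sum2·256 + sum1 = 206·256 + 178 = 52914 = 0xCEB2.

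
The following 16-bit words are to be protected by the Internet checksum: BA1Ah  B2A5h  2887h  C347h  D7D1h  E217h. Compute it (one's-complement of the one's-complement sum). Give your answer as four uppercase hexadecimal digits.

One's-complement addition (fold any carry out of bit 15 back into bit 0):
  0xBA1A + 0xB2A5 = 0x16CBF → wrap carry → 0x6CC0
  0x6CC0 + 0x2887 = 0x09547
  0x9547 + 0xC347 = 0x1588E → wrap carry → 0x588F
  0x588F + 0xD7D1 = 0x13060 → wrap carry → 0x3061
  0x3061 + 0xE217 = 0x11278 → wrap carry → 0x1279
One's-complement sum = 0x1279.
Checksum = ~0x1279 & 0xFFFF = 0xED86.

ED86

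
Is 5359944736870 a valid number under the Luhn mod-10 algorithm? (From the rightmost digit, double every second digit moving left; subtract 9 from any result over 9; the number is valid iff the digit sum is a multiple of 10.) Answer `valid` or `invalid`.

valid

From the right, keep odd positions and double even positions (subtract 9 from any doubled value over 9):
  doubled (positions 2,4,...): 5 3 5 8 9 6 → sum 36
  kept (positions 1,3,...): 0 8 3 4 9 5 5 → sum 34
Total = 70.
70 mod 10 = 0, so the number is valid.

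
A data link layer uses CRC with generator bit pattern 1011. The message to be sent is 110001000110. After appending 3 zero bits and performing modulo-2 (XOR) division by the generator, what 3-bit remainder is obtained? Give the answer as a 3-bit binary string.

001

Append 3 zeros: 110001000110000. Divide by 1011 (XOR where the leading bit is 1):
  pos 0: 1100 XOR 1011 = 0111
  pos 1: 1110 XOR 1011 = 0101
  pos 2: 1011 XOR 1011 = 0000
  pos 9: 1100 XOR 1011 = 0111
  pos 10: 1110 XOR 1011 = 0101
  pos 11: 1010 XOR 1011 = 0001
Remainder (last 3 bits) = 001. This is the CRC / FCS.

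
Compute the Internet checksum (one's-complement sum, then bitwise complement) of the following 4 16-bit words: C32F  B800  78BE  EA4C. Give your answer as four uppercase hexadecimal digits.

21C4

One's-complement addition (fold any carry out of bit 15 back into bit 0):
  0xC32F + 0xB800 = 0x17B2F → wrap carry → 0x7B30
  0x7B30 + 0x78BE = 0x0F3EE
  0xF3EE + 0xEA4C = 0x1DE3A → wrap carry → 0xDE3B
One's-complement sum = 0xDE3B.
Checksum = ~0xDE3B & 0xFFFF = 0x21C4.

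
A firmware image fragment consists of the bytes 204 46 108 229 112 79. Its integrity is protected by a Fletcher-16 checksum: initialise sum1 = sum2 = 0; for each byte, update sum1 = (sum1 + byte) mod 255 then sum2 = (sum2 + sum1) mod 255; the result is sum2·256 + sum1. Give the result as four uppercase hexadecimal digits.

470D

Running sums (mod 255):
  after byte 0 (204): sum1=204, sum2=204
  after byte 1 (46): sum1=250, sum2=199
  after byte 2 (108): sum1=103, sum2=47
  after byte 3 (229): sum1=77, sum2=124
  after byte 4 (112): sum1=189, sum2=58
  after byte 5 (79): sum1=13, sum2=71
Checksum = sum2·256 + sum1 = 71·256 + 13 = 18189 = 0x470D.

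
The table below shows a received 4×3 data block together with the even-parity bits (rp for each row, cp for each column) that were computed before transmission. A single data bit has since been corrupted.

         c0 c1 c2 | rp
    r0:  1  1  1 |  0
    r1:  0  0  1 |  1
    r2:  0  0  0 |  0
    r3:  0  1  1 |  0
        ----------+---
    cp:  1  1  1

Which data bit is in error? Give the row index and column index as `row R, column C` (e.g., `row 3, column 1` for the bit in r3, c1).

Recompute each row's even parity and compare to rp:
  r0: data parity 1, sent rp 0 → mismatch
  r1: data parity 1, sent rp 1 → ok
  r2: data parity 0, sent rp 0 → ok
  r3: data parity 0, sent rp 0 → ok
Recompute each column's even parity and compare to cp:
  c0: data parity 1, sent cp 1 → ok
  c1: data parity 0, sent cp 1 → mismatch
  c2: data parity 1, sent cp 1 → ok
Exactly one row (r0) and one column (c1) fail → the flipped bit is at their intersection.

row 0, column 1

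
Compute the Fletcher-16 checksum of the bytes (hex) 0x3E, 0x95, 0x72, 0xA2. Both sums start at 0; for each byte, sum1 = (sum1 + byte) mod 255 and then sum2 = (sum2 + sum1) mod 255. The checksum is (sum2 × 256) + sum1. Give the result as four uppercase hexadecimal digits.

41E8

Running sums (mod 255):
  after byte 0 (0x3E): sum1=62, sum2=62
  after byte 1 (0x95): sum1=211, sum2=18
  after byte 2 (0x72): sum1=70, sum2=88
  after byte 3 (0xA2): sum1=232, sum2=65
Checksum = sum2·256 + sum1 = 65·256 + 232 = 16872 = 0x41E8.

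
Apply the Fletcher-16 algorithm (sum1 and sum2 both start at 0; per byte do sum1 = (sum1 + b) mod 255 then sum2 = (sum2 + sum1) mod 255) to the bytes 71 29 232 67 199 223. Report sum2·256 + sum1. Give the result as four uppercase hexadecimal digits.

Running sums (mod 255):
  after byte 0 (71): sum1=71, sum2=71
  after byte 1 (29): sum1=100, sum2=171
  after byte 2 (232): sum1=77, sum2=248
  after byte 3 (67): sum1=144, sum2=137
  after byte 4 (199): sum1=88, sum2=225
  after byte 5 (223): sum1=56, sum2=26
Checksum = sum2·256 + sum1 = 26·256 + 56 = 6712 = 0x1A38.

1A38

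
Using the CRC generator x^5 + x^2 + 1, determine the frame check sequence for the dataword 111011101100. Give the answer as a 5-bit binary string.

11000

Append 5 zeros: 11101110110000000. Divide by 100101 (XOR where the leading bit is 1):
  pos 0: 111011 XOR 100101 = 011110
  pos 1: 111101 XOR 100101 = 011000
  pos 2: 110000 XOR 100101 = 010101
  pos 3: 101011 XOR 100101 = 001110
  pos 5: 111010 XOR 100101 = 011111
  pos 6: 111110 XOR 100101 = 011011
  pos 7: 110110 XOR 100101 = 010011
  pos 8: 100110 XOR 100101 = 000011
Remainder (last 5 bits) = 11000. This is the CRC / FCS.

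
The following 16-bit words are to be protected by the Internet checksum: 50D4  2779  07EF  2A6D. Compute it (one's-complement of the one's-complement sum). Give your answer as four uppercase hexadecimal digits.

5556

One's-complement addition (fold any carry out of bit 15 back into bit 0):
  0x50D4 + 0x2779 = 0x0784D
  0x784D + 0x07EF = 0x0803C
  0x803C + 0x2A6D = 0x0AAA9
One's-complement sum = 0xAAA9.
Checksum = ~0xAAA9 & 0xFFFF = 0x5556.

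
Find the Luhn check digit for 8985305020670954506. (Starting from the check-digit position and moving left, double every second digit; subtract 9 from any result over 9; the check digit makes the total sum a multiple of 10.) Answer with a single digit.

Partial digits right→left: 6 0 5 4 5 9 0 7 6 0 2 0 5 0 3 5 8 9 8
Double every second digit counting from the check-digit position (so the 1st, 3rd, 5th, ... of the partial from the right).
  doubled (with −9 where >9): 3 1 1 0 3 4 1 6 7 7 → sum 33
  kept as-is: 0 4 9 7 0 0 0 5 9 → sum 34
Total = 33 + 34 = 67.
Check digit = (10 − (67 mod 10)) mod 10 = 3.

3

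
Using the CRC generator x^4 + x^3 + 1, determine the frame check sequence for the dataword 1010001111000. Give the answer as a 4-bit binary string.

1000

Append 4 zeros: 10100011110000000. Divide by 11001 (XOR where the leading bit is 1):
  pos 0: 10100 XOR 11001 = 01101
  pos 1: 11010 XOR 11001 = 00011
  pos 4: 11111 XOR 11001 = 00110
  pos 6: 11010 XOR 11001 = 00011
  pos 9: 11000 XOR 11001 = 00001
Remainder (last 4 bits) = 1000. This is the CRC / FCS.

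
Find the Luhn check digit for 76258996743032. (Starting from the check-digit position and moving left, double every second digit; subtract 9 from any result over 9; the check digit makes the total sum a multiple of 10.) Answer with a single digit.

3

Partial digits right→left: 2 3 0 3 4 7 6 9 9 8 5 2 6 7
Double every second digit counting from the check-digit position (so the 1st, 3rd, 5th, ... of the partial from the right).
  doubled (with −9 where >9): 4 0 8 3 9 1 3 → sum 28
  kept as-is: 3 3 7 9 8 2 7 → sum 39
Total = 28 + 39 = 67.
Check digit = (10 − (67 mod 10)) mod 10 = 3.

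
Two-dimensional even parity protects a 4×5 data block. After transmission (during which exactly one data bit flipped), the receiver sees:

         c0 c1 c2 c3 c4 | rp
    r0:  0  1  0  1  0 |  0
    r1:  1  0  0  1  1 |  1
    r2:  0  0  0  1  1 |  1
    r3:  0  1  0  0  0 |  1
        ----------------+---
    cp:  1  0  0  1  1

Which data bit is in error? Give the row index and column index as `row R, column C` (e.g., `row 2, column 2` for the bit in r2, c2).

Recompute each row's even parity and compare to rp:
  r0: data parity 0, sent rp 0 → ok
  r1: data parity 1, sent rp 1 → ok
  r2: data parity 0, sent rp 1 → mismatch
  r3: data parity 1, sent rp 1 → ok
Recompute each column's even parity and compare to cp:
  c0: data parity 1, sent cp 1 → ok
  c1: data parity 0, sent cp 0 → ok
  c2: data parity 0, sent cp 0 → ok
  c3: data parity 1, sent cp 1 → ok
  c4: data parity 0, sent cp 1 → mismatch
Exactly one row (r2) and one column (c4) fail → the flipped bit is at their intersection.

row 2, column 4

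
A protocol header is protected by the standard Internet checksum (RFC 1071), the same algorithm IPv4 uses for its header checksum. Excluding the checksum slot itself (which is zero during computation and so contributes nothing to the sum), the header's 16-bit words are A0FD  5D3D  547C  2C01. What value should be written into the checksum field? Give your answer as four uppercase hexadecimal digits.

8147

One's-complement addition (fold any carry out of bit 15 back into bit 0):
  0xA0FD + 0x5D3D = 0x0FE3A
  0xFE3A + 0x547C = 0x152B6 → wrap carry → 0x52B7
  0x52B7 + 0x2C01 = 0x07EB8
One's-complement sum = 0x7EB8.
Checksum = ~0x7EB8 & 0xFFFF = 0x8147.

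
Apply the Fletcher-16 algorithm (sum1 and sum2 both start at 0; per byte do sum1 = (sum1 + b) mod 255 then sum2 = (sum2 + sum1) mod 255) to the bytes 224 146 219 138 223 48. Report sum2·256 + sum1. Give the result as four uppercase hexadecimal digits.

21E9

Running sums (mod 255):
  after byte 0 (224): sum1=224, sum2=224
  after byte 1 (146): sum1=115, sum2=84
  after byte 2 (219): sum1=79, sum2=163
  after byte 3 (138): sum1=217, sum2=125
  after byte 4 (223): sum1=185, sum2=55
  after byte 5 (48): sum1=233, sum2=33
Checksum = sum2·256 + sum1 = 33·256 + 233 = 8681 = 0x21E9.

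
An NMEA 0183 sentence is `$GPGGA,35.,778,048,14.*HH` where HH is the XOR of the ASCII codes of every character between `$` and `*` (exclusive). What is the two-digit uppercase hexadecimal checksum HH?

XOR the ASCII codes of the payload characters:
  'G' = 0x47 → acc = 0x47
  'P' = 0x50 → acc = 0x17
  'G' = 0x47 → acc = 0x50
  'G' = 0x47 → acc = 0x17
  'A' = 0x41 → acc = 0x56
  ',' = 0x2C → acc = 0x7A
  '3' = 0x33 → acc = 0x49
  '5' = 0x35 → acc = 0x7C
  '.' = 0x2E → acc = 0x52
  ',' = 0x2C → acc = 0x7E
  '7' = 0x37 → acc = 0x49
  '7' = 0x37 → acc = 0x7E
  '8' = 0x38 → acc = 0x46
  ',' = 0x2C → acc = 0x6A
  '0' = 0x30 → acc = 0x5A
  '4' = 0x34 → acc = 0x6E
  '8' = 0x38 → acc = 0x56
  ',' = 0x2C → acc = 0x7A
  '1' = 0x31 → acc = 0x4B
  '4' = 0x34 → acc = 0x7F
  '.' = 0x2E → acc = 0x51
Checksum = 0x51.

51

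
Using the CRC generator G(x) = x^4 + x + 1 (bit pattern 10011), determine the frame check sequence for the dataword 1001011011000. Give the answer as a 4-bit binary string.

Append 4 zeros: 10010110110000000. Divide by 10011 (XOR where the leading bit is 1):
  pos 0: 10010 XOR 10011 = 00001
  pos 4: 11101 XOR 10011 = 01110
  pos 5: 11101 XOR 10011 = 01110
  pos 6: 11100 XOR 10011 = 01111
  pos 7: 11110 XOR 10011 = 01101
  pos 8: 11010 XOR 10011 = 01001
  pos 9: 10010 XOR 10011 = 00001
Remainder (last 4 bits) = 1000. This is the CRC / FCS.

1000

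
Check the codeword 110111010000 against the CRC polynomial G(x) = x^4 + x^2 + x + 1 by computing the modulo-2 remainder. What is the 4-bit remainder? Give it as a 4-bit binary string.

0000

Modulo-2 division of 110111010000 by 10111:
  pos 0: 11011 XOR 10111 = 01100
  pos 1: 11001 XOR 10111 = 01110
  pos 2: 11100 XOR 10111 = 01011
  pos 3: 10111 XOR 10111 = 00000
Remainder = 0000 (zero — the frame passes the CRC check).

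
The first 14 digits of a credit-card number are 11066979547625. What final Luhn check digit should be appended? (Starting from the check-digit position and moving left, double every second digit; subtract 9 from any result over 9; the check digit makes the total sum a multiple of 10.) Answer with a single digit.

7

Partial digits right→left: 5 2 6 7 4 5 9 7 9 6 6 0 1 1
Double every second digit counting from the check-digit position (so the 1st, 3rd, 5th, ... of the partial from the right).
  doubled (with −9 where >9): 1 3 8 9 9 3 2 → sum 35
  kept as-is: 2 7 5 7 6 0 1 → sum 28
Total = 35 + 28 = 63.
Check digit = (10 − (63 mod 10)) mod 10 = 7.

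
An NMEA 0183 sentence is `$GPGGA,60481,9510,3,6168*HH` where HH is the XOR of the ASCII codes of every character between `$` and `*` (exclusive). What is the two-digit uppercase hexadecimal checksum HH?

XOR the ASCII codes of the payload characters:
  'G' = 0x47 → acc = 0x47
  'P' = 0x50 → acc = 0x17
  'G' = 0x47 → acc = 0x50
  'G' = 0x47 → acc = 0x17
  'A' = 0x41 → acc = 0x56
  ',' = 0x2C → acc = 0x7A
  '6' = 0x36 → acc = 0x4C
  '0' = 0x30 → acc = 0x7C
  '4' = 0x34 → acc = 0x48
  '8' = 0x38 → acc = 0x70
  '1' = 0x31 → acc = 0x41
  ',' = 0x2C → acc = 0x6D
  '9' = 0x39 → acc = 0x54
  '5' = 0x35 → acc = 0x61
  '1' = 0x31 → acc = 0x50
  '0' = 0x30 → acc = 0x60
  ',' = 0x2C → acc = 0x4C
  '3' = 0x33 → acc = 0x7F
  ',' = 0x2C → acc = 0x53
  '6' = 0x36 → acc = 0x65
  '1' = 0x31 → acc = 0x54
  '6' = 0x36 → acc = 0x62
  '8' = 0x38 → acc = 0x5A
Checksum = 0x5A.

5A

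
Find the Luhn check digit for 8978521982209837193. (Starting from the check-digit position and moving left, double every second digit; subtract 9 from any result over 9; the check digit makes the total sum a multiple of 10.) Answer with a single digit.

7

Partial digits right→left: 3 9 1 7 3 8 9 0 2 2 8 9 1 2 5 8 7 9 8
Double every second digit counting from the check-digit position (so the 1st, 3rd, 5th, ... of the partial from the right).
  doubled (with −9 where >9): 6 2 6 9 4 7 2 1 5 7 → sum 49
  kept as-is: 9 7 8 0 2 9 2 8 9 → sum 54
Total = 49 + 54 = 103.
Check digit = (10 − (103 mod 10)) mod 10 = 7.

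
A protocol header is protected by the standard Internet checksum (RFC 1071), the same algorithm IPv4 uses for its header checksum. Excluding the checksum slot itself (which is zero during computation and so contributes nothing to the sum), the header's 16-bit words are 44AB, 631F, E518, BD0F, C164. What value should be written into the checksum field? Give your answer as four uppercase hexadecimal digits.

One's-complement addition (fold any carry out of bit 15 back into bit 0):
  0x44AB + 0x631F = 0x0A7CA
  0xA7CA + 0xE518 = 0x18CE2 → wrap carry → 0x8CE3
  0x8CE3 + 0xBD0F = 0x149F2 → wrap carry → 0x49F3
  0x49F3 + 0xC164 = 0x10B57 → wrap carry → 0x0B58
One's-complement sum = 0x0B58.
Checksum = ~0x0B58 & 0xFFFF = 0xF4A7.

F4A7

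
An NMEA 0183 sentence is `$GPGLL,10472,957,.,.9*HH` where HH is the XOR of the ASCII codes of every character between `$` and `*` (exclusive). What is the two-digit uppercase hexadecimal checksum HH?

XOR the ASCII codes of the payload characters:
  'G' = 0x47 → acc = 0x47
  'P' = 0x50 → acc = 0x17
  'G' = 0x47 → acc = 0x50
  'L' = 0x4C → acc = 0x1C
  'L' = 0x4C → acc = 0x50
  ',' = 0x2C → acc = 0x7C
  '1' = 0x31 → acc = 0x4D
  '0' = 0x30 → acc = 0x7D
  '4' = 0x34 → acc = 0x49
  '7' = 0x37 → acc = 0x7E
  '2' = 0x32 → acc = 0x4C
  ',' = 0x2C → acc = 0x60
  '9' = 0x39 → acc = 0x59
  '5' = 0x35 → acc = 0x6C
  '7' = 0x37 → acc = 0x5B
  ',' = 0x2C → acc = 0x77
  '.' = 0x2E → acc = 0x59
  ',' = 0x2C → acc = 0x75
  '.' = 0x2E → acc = 0x5B
  '9' = 0x39 → acc = 0x62
Checksum = 0x62.

62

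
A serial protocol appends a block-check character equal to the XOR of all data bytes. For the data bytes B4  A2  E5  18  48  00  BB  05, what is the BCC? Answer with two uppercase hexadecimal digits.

1D

XOR the bytes together:
  start with 0xB4
  0xB4 ⊕ 0xA2 = 0x16
  0x16 ⊕ 0xE5 = 0xF3
  0xF3 ⊕ 0x18 = 0xEB
  0xEB ⊕ 0x48 = 0xA3
  0xA3 ⊕ 0x00 = 0xA3
  0xA3 ⊕ 0xBB = 0x18
  0x18 ⊕ 0x05 = 0x1D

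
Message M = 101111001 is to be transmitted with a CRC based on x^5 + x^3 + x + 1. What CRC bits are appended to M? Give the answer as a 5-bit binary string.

Append 5 zeros: 10111100100000. Divide by 101011 (XOR where the leading bit is 1):
  pos 0: 101111 XOR 101011 = 000100
  pos 3: 100001 XOR 101011 = 001010
  pos 5: 101000 XOR 101011 = 000011
Remainder (last 5 bits) = 11000. This is the CRC / FCS.

11000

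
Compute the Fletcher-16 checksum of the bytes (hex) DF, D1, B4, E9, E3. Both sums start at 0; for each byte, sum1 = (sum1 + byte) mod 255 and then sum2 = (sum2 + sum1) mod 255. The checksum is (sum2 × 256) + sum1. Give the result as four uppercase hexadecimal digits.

Running sums (mod 255):
  after byte 0 (DF): sum1=223, sum2=223
  after byte 1 (D1): sum1=177, sum2=145
  after byte 2 (B4): sum1=102, sum2=247
  after byte 3 (E9): sum1=80, sum2=72
  after byte 4 (E3): sum1=52, sum2=124
Checksum = sum2·256 + sum1 = 124·256 + 52 = 31796 = 0x7C34.

7C34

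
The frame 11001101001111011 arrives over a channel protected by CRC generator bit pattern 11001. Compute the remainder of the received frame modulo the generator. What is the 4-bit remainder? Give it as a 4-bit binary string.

1110

Modulo-2 division of 11001101001111011 by 11001:
  pos 0: 11001 XOR 11001 = 00000
  pos 5: 10100 XOR 11001 = 01101
  pos 6: 11011 XOR 11001 = 00010
  pos 9: 10111 XOR 11001 = 01110
  pos 10: 11100 XOR 11001 = 00101
  pos 12: 10111 XOR 11001 = 01110
Remainder = 1110 (nonzero — an error is detected).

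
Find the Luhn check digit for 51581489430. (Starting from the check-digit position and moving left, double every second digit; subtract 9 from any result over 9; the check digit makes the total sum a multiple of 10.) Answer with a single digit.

Partial digits right→left: 0 3 4 9 8 4 1 8 5 1 5
Double every second digit counting from the check-digit position (so the 1st, 3rd, 5th, ... of the partial from the right).
  doubled (with −9 where >9): 0 8 7 2 1 1 → sum 19
  kept as-is: 3 9 4 8 1 → sum 25
Total = 19 + 25 = 44.
Check digit = (10 − (44 mod 10)) mod 10 = 6.

6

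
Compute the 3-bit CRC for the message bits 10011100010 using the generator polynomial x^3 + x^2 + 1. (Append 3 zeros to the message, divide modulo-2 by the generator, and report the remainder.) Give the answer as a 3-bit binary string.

010

Append 3 zeros: 10011100010000. Divide by 1101 (XOR where the leading bit is 1):
  pos 0: 1001 XOR 1101 = 0100
  pos 1: 1001 XOR 1101 = 0100
  pos 2: 1001 XOR 1101 = 0100
  pos 3: 1000 XOR 1101 = 0101
  pos 4: 1010 XOR 1101 = 0111
  pos 5: 1110 XOR 1101 = 0011
  pos 7: 1110 XOR 1101 = 0011
  pos 9: 1100 XOR 1101 = 0001
Remainder (last 3 bits) = 010. This is the CRC / FCS.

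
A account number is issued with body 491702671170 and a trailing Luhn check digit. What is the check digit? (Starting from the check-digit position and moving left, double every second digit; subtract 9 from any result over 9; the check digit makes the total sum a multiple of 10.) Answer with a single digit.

6

Partial digits right→left: 0 7 1 1 7 6 2 0 7 1 9 4
Double every second digit counting from the check-digit position (so the 1st, 3rd, 5th, ... of the partial from the right).
  doubled (with −9 where >9): 0 2 5 4 5 9 → sum 25
  kept as-is: 7 1 6 0 1 4 → sum 19
Total = 25 + 19 = 44.
Check digit = (10 − (44 mod 10)) mod 10 = 6.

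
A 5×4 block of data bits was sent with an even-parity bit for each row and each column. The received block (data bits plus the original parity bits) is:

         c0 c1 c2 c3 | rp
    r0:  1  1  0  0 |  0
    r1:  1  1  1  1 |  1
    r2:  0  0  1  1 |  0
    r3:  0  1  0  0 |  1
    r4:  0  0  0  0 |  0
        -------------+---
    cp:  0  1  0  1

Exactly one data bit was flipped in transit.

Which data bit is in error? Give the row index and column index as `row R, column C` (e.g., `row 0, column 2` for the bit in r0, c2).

row 1, column 3

Recompute each row's even parity and compare to rp:
  r0: data parity 0, sent rp 0 → ok
  r1: data parity 0, sent rp 1 → mismatch
  r2: data parity 0, sent rp 0 → ok
  r3: data parity 1, sent rp 1 → ok
  r4: data parity 0, sent rp 0 → ok
Recompute each column's even parity and compare to cp:
  c0: data parity 0, sent cp 0 → ok
  c1: data parity 1, sent cp 1 → ok
  c2: data parity 0, sent cp 0 → ok
  c3: data parity 0, sent cp 1 → mismatch
Exactly one row (r1) and one column (c3) fail → the flipped bit is at their intersection.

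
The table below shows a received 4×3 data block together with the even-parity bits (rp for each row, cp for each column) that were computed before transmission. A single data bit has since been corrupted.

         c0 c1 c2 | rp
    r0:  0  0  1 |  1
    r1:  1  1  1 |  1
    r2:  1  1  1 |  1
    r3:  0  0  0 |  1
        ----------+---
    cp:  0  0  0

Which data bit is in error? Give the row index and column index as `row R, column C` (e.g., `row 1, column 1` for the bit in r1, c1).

Recompute each row's even parity and compare to rp:
  r0: data parity 1, sent rp 1 → ok
  r1: data parity 1, sent rp 1 → ok
  r2: data parity 1, sent rp 1 → ok
  r3: data parity 0, sent rp 1 → mismatch
Recompute each column's even parity and compare to cp:
  c0: data parity 0, sent cp 0 → ok
  c1: data parity 0, sent cp 0 → ok
  c2: data parity 1, sent cp 0 → mismatch
Exactly one row (r3) and one column (c2) fail → the flipped bit is at their intersection.

row 3, column 2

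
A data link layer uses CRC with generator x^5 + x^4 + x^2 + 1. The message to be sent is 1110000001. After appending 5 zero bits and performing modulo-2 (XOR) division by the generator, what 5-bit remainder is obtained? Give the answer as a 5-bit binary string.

Append 5 zeros: 111000000100000. Divide by 110101 (XOR where the leading bit is 1):
  pos 0: 111000 XOR 110101 = 001101
  pos 2: 110100 XOR 110101 = 000001
  pos 7: 101000 XOR 110101 = 011101
  pos 8: 111010 XOR 110101 = 001111
Remainder (last 5 bits) = 11110. This is the CRC / FCS.

11110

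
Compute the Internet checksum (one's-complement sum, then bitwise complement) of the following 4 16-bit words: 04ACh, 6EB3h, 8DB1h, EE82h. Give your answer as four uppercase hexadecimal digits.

One's-complement addition (fold any carry out of bit 15 back into bit 0):
  0x04AC + 0x6EB3 = 0x0735F
  0x735F + 0x8DB1 = 0x10110 → wrap carry → 0x0111
  0x0111 + 0xEE82 = 0x0EF93
One's-complement sum = 0xEF93.
Checksum = ~0xEF93 & 0xFFFF = 0x106C.

106C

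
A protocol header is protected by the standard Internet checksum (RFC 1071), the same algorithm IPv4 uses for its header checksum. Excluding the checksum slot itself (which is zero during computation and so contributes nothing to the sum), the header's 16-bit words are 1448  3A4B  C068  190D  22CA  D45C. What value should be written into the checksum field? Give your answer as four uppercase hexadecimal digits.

One's-complement addition (fold any carry out of bit 15 back into bit 0):
  0x1448 + 0x3A4B = 0x04E93
  0x4E93 + 0xC068 = 0x10EFB → wrap carry → 0x0EFC
  0x0EFC + 0x190D = 0x02809
  0x2809 + 0x22CA = 0x04AD3
  0x4AD3 + 0xD45C = 0x11F2F → wrap carry → 0x1F30
One's-complement sum = 0x1F30.
Checksum = ~0x1F30 & 0xFFFF = 0xE0CF.

E0CF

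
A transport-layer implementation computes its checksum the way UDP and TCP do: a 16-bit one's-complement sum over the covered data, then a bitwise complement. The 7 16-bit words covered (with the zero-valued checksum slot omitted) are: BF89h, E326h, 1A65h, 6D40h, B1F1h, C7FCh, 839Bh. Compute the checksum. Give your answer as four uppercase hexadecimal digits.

D81F

One's-complement addition (fold any carry out of bit 15 back into bit 0):
  0xBF89 + 0xE326 = 0x1A2AF → wrap carry → 0xA2B0
  0xA2B0 + 0x1A65 = 0x0BD15
  0xBD15 + 0x6D40 = 0x12A55 → wrap carry → 0x2A56
  0x2A56 + 0xB1F1 = 0x0DC47
  0xDC47 + 0xC7FC = 0x1A443 → wrap carry → 0xA444
  0xA444 + 0x839B = 0x127DF → wrap carry → 0x27E0
One's-complement sum = 0x27E0.
Checksum = ~0x27E0 & 0xFFFF = 0xD81F.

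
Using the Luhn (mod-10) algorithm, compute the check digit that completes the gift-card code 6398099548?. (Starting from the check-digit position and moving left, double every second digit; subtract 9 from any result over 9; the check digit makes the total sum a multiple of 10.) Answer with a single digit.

2

Partial digits right→left: 8 4 5 9 9 0 8 9 3 6
Double every second digit counting from the check-digit position (so the 1st, 3rd, 5th, ... of the partial from the right).
  doubled (with −9 where >9): 7 1 9 7 6 → sum 30
  kept as-is: 4 9 0 9 6 → sum 28
Total = 30 + 28 = 58.
Check digit = (10 − (58 mod 10)) mod 10 = 2.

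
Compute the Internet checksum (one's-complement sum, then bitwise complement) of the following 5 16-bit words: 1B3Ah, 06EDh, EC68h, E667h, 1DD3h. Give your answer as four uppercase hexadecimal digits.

One's-complement addition (fold any carry out of bit 15 back into bit 0):
  0x1B3A + 0x06ED = 0x02227
  0x2227 + 0xEC68 = 0x10E8F → wrap carry → 0x0E90
  0x0E90 + 0xE667 = 0x0F4F7
  0xF4F7 + 0x1DD3 = 0x112CA → wrap carry → 0x12CB
One's-complement sum = 0x12CB.
Checksum = ~0x12CB & 0xFFFF = 0xED34.

ED34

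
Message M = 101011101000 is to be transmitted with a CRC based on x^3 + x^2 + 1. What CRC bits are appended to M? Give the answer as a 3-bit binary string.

111

Append 3 zeros: 101011101000000. Divide by 1101 (XOR where the leading bit is 1):
  pos 0: 1010 XOR 1101 = 0111
  pos 1: 1111 XOR 1101 = 0010
  pos 3: 1011 XOR 1101 = 0110
  pos 4: 1100 XOR 1101 = 0001
  pos 7: 1100 XOR 1101 = 0001
  pos 10: 1000 XOR 1101 = 0101
  pos 11: 1010 XOR 1101 = 0111
Remainder (last 3 bits) = 111. This is the CRC / FCS.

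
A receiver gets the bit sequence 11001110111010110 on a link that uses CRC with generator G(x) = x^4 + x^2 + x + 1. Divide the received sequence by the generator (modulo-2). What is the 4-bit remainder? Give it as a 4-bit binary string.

1110

Modulo-2 division of 11001110111010110 by 10111:
  pos 0: 11001 XOR 10111 = 01110
  pos 1: 11101 XOR 10111 = 01010
  pos 2: 10101 XOR 10111 = 00010
  pos 5: 10011 XOR 10111 = 00100
  pos 7: 10010 XOR 10111 = 00101
  pos 9: 10110 XOR 10111 = 00001
Remainder = 1110 (nonzero — an error is detected).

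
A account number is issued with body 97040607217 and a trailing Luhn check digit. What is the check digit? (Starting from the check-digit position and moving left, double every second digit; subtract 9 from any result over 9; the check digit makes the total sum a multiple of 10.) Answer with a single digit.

Partial digits right→left: 7 1 2 7 0 6 0 4 0 7 9
Double every second digit counting from the check-digit position (so the 1st, 3rd, 5th, ... of the partial from the right).
  doubled (with −9 where >9): 5 4 0 0 0 9 → sum 18
  kept as-is: 1 7 6 4 7 → sum 25
Total = 18 + 25 = 43.
Check digit = (10 − (43 mod 10)) mod 10 = 7.

7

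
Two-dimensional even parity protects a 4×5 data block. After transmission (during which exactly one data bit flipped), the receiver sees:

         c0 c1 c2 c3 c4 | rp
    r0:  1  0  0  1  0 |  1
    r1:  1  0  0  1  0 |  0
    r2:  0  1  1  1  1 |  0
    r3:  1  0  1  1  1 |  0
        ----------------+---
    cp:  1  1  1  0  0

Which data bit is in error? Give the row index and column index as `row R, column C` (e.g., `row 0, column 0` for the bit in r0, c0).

row 0, column 2

Recompute each row's even parity and compare to rp:
  r0: data parity 0, sent rp 1 → mismatch
  r1: data parity 0, sent rp 0 → ok
  r2: data parity 0, sent rp 0 → ok
  r3: data parity 0, sent rp 0 → ok
Recompute each column's even parity and compare to cp:
  c0: data parity 1, sent cp 1 → ok
  c1: data parity 1, sent cp 1 → ok
  c2: data parity 0, sent cp 1 → mismatch
  c3: data parity 0, sent cp 0 → ok
  c4: data parity 0, sent cp 0 → ok
Exactly one row (r0) and one column (c2) fail → the flipped bit is at their intersection.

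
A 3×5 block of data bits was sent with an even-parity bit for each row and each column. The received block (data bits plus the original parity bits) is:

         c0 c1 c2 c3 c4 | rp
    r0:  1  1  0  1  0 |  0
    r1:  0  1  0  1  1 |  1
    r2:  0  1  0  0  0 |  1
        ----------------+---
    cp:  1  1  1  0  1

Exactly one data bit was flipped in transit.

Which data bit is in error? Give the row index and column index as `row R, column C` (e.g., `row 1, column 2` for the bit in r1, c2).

Recompute each row's even parity and compare to rp:
  r0: data parity 1, sent rp 0 → mismatch
  r1: data parity 1, sent rp 1 → ok
  r2: data parity 1, sent rp 1 → ok
Recompute each column's even parity and compare to cp:
  c0: data parity 1, sent cp 1 → ok
  c1: data parity 1, sent cp 1 → ok
  c2: data parity 0, sent cp 1 → mismatch
  c3: data parity 0, sent cp 0 → ok
  c4: data parity 1, sent cp 1 → ok
Exactly one row (r0) and one column (c2) fail → the flipped bit is at their intersection.

row 0, column 2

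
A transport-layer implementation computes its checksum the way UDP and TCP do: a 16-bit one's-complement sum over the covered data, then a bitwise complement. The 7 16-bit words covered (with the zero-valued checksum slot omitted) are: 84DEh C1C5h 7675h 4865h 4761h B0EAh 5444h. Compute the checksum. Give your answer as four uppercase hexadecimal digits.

ADF0

One's-complement addition (fold any carry out of bit 15 back into bit 0):
  0x84DE + 0xC1C5 = 0x146A3 → wrap carry → 0x46A4
  0x46A4 + 0x7675 = 0x0BD19
  0xBD19 + 0x4865 = 0x1057E → wrap carry → 0x057F
  0x057F + 0x4761 = 0x04CE0
  0x4CE0 + 0xB0EA = 0x0FDCA
  0xFDCA + 0x5444 = 0x1520E → wrap carry → 0x520F
One's-complement sum = 0x520F.
Checksum = ~0x520F & 0xFFFF = 0xADF0.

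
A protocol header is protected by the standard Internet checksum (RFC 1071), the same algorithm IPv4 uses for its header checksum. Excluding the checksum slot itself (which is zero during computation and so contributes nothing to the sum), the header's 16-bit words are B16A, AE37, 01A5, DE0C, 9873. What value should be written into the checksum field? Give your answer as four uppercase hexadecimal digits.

One's-complement addition (fold any carry out of bit 15 back into bit 0):
  0xB16A + 0xAE37 = 0x15FA1 → wrap carry → 0x5FA2
  0x5FA2 + 0x01A5 = 0x06147
  0x6147 + 0xDE0C = 0x13F53 → wrap carry → 0x3F54
  0x3F54 + 0x9873 = 0x0D7C7
One's-complement sum = 0xD7C7.
Checksum = ~0xD7C7 & 0xFFFF = 0x2838.

2838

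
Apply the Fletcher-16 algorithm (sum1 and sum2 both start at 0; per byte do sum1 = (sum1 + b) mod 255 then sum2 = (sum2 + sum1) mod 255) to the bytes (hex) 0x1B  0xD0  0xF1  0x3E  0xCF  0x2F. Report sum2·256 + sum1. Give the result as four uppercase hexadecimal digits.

081B

Running sums (mod 255):
  after byte 0 (0x1B): sum1=27, sum2=27
  after byte 1 (0xD0): sum1=235, sum2=7
  after byte 2 (0xF1): sum1=221, sum2=228
  after byte 3 (0x3E): sum1=28, sum2=1
  after byte 4 (0xCF): sum1=235, sum2=236
  after byte 5 (0x2F): sum1=27, sum2=8
Checksum = sum2·256 + sum1 = 8·256 + 27 = 2075 = 0x081B.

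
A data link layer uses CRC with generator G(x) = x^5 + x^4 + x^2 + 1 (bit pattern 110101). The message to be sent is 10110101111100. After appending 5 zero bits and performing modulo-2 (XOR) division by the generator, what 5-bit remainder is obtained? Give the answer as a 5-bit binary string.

01011

Append 5 zeros: 1011010111110000000. Divide by 110101 (XOR where the leading bit is 1):
  pos 0: 101101 XOR 110101 = 011000
  pos 1: 110000 XOR 110101 = 000101
  pos 4: 101111 XOR 110101 = 011010
  pos 5: 110101 XOR 110101 = 000000
  pos 11: 100000 XOR 110101 = 010101
  pos 12: 101010 XOR 110101 = 011111
  pos 13: 111110 XOR 110101 = 001011
Remainder (last 5 bits) = 01011. This is the CRC / FCS.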